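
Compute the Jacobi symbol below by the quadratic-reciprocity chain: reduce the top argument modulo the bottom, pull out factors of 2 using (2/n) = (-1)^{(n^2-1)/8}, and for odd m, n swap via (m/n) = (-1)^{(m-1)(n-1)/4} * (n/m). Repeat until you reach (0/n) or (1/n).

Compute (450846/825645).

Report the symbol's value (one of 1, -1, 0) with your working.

450846 = 2^1·225423; (2/825645) = -1 since 825645 mod 8 = 5, so (450846/825645) = (-1)^1·(225423/825645); sign now -1
reciprocity: (225423/825645) = +1·(825645/225423) since 225423 mod 4 = 3, 825645 mod 4 = 1; sign now -1
(825645/225423) = (149376/225423)   [reduce mod 225423]
149376 = 2^7·1167; (2/225423) = +1 since 225423 mod 8 = 7, so (149376/225423) = (+1)^7·(1167/225423); sign now -1
reciprocity: (1167/225423) = -1·(225423/1167) since 1167 mod 4 = 3, 225423 mod 4 = 3; sign now +1
(225423/1167) = (192/1167)   [reduce mod 1167]
192 = 2^6·3; (2/1167) = +1 since 1167 mod 8 = 7, so (192/1167) = (+1)^6·(3/1167); sign now +1
reciprocity: (3/1167) = -1·(1167/3) since 3 mod 4 = 3, 1167 mod 4 = 3; sign now -1
(1167/3) = (0/3)   [reduce mod 3]
(0/3) = 0   [gcd(a, n) > 1]; final value = 0

0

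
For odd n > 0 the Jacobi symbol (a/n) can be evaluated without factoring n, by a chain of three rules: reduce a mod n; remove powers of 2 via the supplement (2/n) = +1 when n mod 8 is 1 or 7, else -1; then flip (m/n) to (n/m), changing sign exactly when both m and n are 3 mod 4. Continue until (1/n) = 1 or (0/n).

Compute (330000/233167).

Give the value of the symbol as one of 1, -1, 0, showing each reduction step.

(330000/233167): 330000 mod 233167 = 96833, so (330000/233167) = (96833/233167)
flip (96833/233167) -> (233167/96833): both odd, 96833 mod 4 = 1, 233167 mod 4 = 3, so the flip contributes +1; sign now +1
(233167/96833): 233167 mod 96833 = 39501, so (233167/96833) = (39501/96833)
flip (39501/96833) -> (96833/39501): both odd, 39501 mod 4 = 1, 96833 mod 4 = 1, so the flip contributes +1; sign now +1
(96833/39501): 96833 mod 39501 = 17831, so (96833/39501) = (17831/39501)
flip (17831/39501) -> (39501/17831): both odd, 17831 mod 4 = 3, 39501 mod 4 = 1, so the flip contributes +1; sign now +1
(39501/17831): 39501 mod 17831 = 3839, so (39501/17831) = (3839/17831)
flip (3839/17831) -> (17831/3839): both odd, 3839 mod 4 = 3, 17831 mod 4 = 3, so the flip contributes -1; sign now -1
(17831/3839): 17831 mod 3839 = 2475, so (17831/3839) = (2475/3839)
flip (2475/3839) -> (3839/2475): both odd, 2475 mod 4 = 3, 3839 mod 4 = 3, so the flip contributes -1; sign now +1
(3839/2475): 3839 mod 2475 = 1364, so (3839/2475) = (1364/2475)
factor out 2^2: 1364 = 2^2·341; with 2475 mod 8 = 3, (2/2475) = -1; sign now +1; continue with (341/2475)
flip (341/2475) -> (2475/341): both odd, 341 mod 4 = 1, 2475 mod 4 = 3, so the flip contributes +1; sign now +1
(2475/341): 2475 mod 341 = 88, so (2475/341) = (88/341)
factor out 2^3: 88 = 2^3·11; with 341 mod 8 = 5, (2/341) = -1; sign now -1; continue with (11/341)
flip (11/341) -> (341/11): both odd, 11 mod 4 = 3, 341 mod 4 = 1, so the flip contributes +1; sign now -1
(341/11): 341 mod 11 = 0, so (341/11) = (0/11)
reached (0/11); gcd(a, n) > 1, so (0/11) = 0 and the symbol is 0

0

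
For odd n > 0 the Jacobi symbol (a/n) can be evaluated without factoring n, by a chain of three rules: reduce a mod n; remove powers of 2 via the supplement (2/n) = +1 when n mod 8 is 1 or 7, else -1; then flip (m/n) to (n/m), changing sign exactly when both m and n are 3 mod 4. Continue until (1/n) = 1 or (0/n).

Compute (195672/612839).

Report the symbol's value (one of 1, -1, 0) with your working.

195672 = 2^3·24459; (2/612839) = +1 since 612839 mod 8 = 7, so (195672/612839) = (+1)^3·(24459/612839); sign now +1
reciprocity: (24459/612839) = -1·(612839/24459) since 24459 mod 4 = 3, 612839 mod 4 = 3; sign now -1
(612839/24459) = (1364/24459)   [reduce mod 24459]
1364 = 2^2·341; (2/24459) = -1 since 24459 mod 8 = 3, so (1364/24459) = (-1)^2·(341/24459); sign now -1
reciprocity: (341/24459) = +1·(24459/341) since 341 mod 4 = 1, 24459 mod 4 = 3; sign now -1
(24459/341) = (248/341)   [reduce mod 341]
248 = 2^3·31; (2/341) = -1 since 341 mod 8 = 5, so (248/341) = (-1)^3·(31/341); sign now +1
reciprocity: (31/341) = +1·(341/31) since 31 mod 4 = 3, 341 mod 4 = 1; sign now +1
(341/31) = (0/31)   [reduce mod 31]
(0/31) = 0   [gcd(a, n) > 1]; final value = 0

0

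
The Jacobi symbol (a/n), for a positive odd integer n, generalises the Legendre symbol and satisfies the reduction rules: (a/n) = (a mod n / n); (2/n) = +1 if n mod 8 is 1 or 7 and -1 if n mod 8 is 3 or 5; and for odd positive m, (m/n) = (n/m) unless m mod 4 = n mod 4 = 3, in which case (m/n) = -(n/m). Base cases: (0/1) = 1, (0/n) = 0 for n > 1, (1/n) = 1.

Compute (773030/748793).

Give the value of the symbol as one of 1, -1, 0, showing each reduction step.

1

(773030/748793): 773030 mod 748793 = 24237, so (773030/748793) = (24237/748793)
flip (24237/748793) -> (748793/24237): both odd, 24237 mod 4 = 1, 748793 mod 4 = 1, so the flip contributes +1; sign now +1
(748793/24237): 748793 mod 24237 = 21683, so (748793/24237) = (21683/24237)
flip (21683/24237) -> (24237/21683): both odd, 21683 mod 4 = 3, 24237 mod 4 = 1, so the flip contributes +1; sign now +1
(24237/21683): 24237 mod 21683 = 2554, so (24237/21683) = (2554/21683)
factor out 2^1: 2554 = 2^1·1277; with 21683 mod 8 = 3, (2/21683) = -1; sign now -1; continue with (1277/21683)
flip (1277/21683) -> (21683/1277): both odd, 1277 mod 4 = 1, 21683 mod 4 = 3, so the flip contributes +1; sign now -1
(21683/1277): 21683 mod 1277 = 1251, so (21683/1277) = (1251/1277)
flip (1251/1277) -> (1277/1251): both odd, 1251 mod 4 = 3, 1277 mod 4 = 1, so the flip contributes +1; sign now -1
(1277/1251): 1277 mod 1251 = 26, so (1277/1251) = (26/1251)
factor out 2^1: 26 = 2^1·13; with 1251 mod 8 = 3, (2/1251) = -1; sign now +1; continue with (13/1251)
flip (13/1251) -> (1251/13): both odd, 13 mod 4 = 1, 1251 mod 4 = 3, so the flip contributes +1; sign now +1
(1251/13): 1251 mod 13 = 3, so (1251/13) = (3/13)
flip (3/13) -> (13/3): both odd, 3 mod 4 = 3, 13 mod 4 = 1, so the flip contributes +1; sign now +1
(13/3): 13 mod 3 = 1, so (13/3) = (1/3)
reached (1/3) = 1, so the symbol is +1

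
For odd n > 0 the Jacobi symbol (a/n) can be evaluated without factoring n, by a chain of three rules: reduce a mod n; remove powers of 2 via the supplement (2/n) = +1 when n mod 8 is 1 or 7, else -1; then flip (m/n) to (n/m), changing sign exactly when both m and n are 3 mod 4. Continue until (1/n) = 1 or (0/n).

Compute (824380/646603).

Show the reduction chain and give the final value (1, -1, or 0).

-1

(824380/646603): 824380 mod 646603 = 177777, so (824380/646603) = (177777/646603)
flip (177777/646603) -> (646603/177777): both odd, 177777 mod 4 = 1, 646603 mod 4 = 3, so the flip contributes +1; sign now +1
(646603/177777): 646603 mod 177777 = 113272, so (646603/177777) = (113272/177777)
factor out 2^3: 113272 = 2^3·14159; with 177777 mod 8 = 1, (2/177777) = +1; sign now +1; continue with (14159/177777)
flip (14159/177777) -> (177777/14159): both odd, 14159 mod 4 = 3, 177777 mod 4 = 1, so the flip contributes +1; sign now +1
(177777/14159): 177777 mod 14159 = 7869, so (177777/14159) = (7869/14159)
flip (7869/14159) -> (14159/7869): both odd, 7869 mod 4 = 1, 14159 mod 4 = 3, so the flip contributes +1; sign now +1
(14159/7869): 14159 mod 7869 = 6290, so (14159/7869) = (6290/7869)
factor out 2^1: 6290 = 2^1·3145; with 7869 mod 8 = 5, (2/7869) = -1; sign now -1; continue with (3145/7869)
flip (3145/7869) -> (7869/3145): both odd, 3145 mod 4 = 1, 7869 mod 4 = 1, so the flip contributes +1; sign now -1
(7869/3145): 7869 mod 3145 = 1579, so (7869/3145) = (1579/3145)
flip (1579/3145) -> (3145/1579): both odd, 1579 mod 4 = 3, 3145 mod 4 = 1, so the flip contributes +1; sign now -1
(3145/1579): 3145 mod 1579 = 1566, so (3145/1579) = (1566/1579)
factor out 2^1: 1566 = 2^1·783; with 1579 mod 8 = 3, (2/1579) = -1; sign now +1; continue with (783/1579)
flip (783/1579) -> (1579/783): both odd, 783 mod 4 = 3, 1579 mod 4 = 3, so the flip contributes -1; sign now -1
(1579/783): 1579 mod 783 = 13, so (1579/783) = (13/783)
flip (13/783) -> (783/13): both odd, 13 mod 4 = 1, 783 mod 4 = 3, so the flip contributes +1; sign now -1
(783/13): 783 mod 13 = 3, so (783/13) = (3/13)
flip (3/13) -> (13/3): both odd, 3 mod 4 = 3, 13 mod 4 = 1, so the flip contributes +1; sign now -1
(13/3): 13 mod 3 = 1, so (13/3) = (1/3)
reached (1/3) = 1, so the symbol is -1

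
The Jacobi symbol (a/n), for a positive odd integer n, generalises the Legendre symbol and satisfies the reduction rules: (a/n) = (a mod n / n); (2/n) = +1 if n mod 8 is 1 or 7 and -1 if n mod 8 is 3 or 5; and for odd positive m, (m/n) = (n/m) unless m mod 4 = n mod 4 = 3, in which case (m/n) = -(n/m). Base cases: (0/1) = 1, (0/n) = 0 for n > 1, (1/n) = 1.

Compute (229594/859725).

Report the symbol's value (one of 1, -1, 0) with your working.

factor out 2^1: 229594 = 2^1·114797; with 859725 mod 8 = 5, (2/859725) = -1; sign now -1; continue with (114797/859725)
flip (114797/859725) -> (859725/114797): both odd, 114797 mod 4 = 1, 859725 mod 4 = 1, so the flip contributes +1; sign now -1
(859725/114797): 859725 mod 114797 = 56146, so (859725/114797) = (56146/114797)
factor out 2^1: 56146 = 2^1·28073; with 114797 mod 8 = 5, (2/114797) = -1; sign now +1; continue with (28073/114797)
flip (28073/114797) -> (114797/28073): both odd, 28073 mod 4 = 1, 114797 mod 4 = 1, so the flip contributes +1; sign now +1
(114797/28073): 114797 mod 28073 = 2505, so (114797/28073) = (2505/28073)
flip (2505/28073) -> (28073/2505): both odd, 2505 mod 4 = 1, 28073 mod 4 = 1, so the flip contributes +1; sign now +1
(28073/2505): 28073 mod 2505 = 518, so (28073/2505) = (518/2505)
factor out 2^1: 518 = 2^1·259; with 2505 mod 8 = 1, (2/2505) = +1; sign now +1; continue with (259/2505)
flip (259/2505) -> (2505/259): both odd, 259 mod 4 = 3, 2505 mod 4 = 1, so the flip contributes +1; sign now +1
(2505/259): 2505 mod 259 = 174, so (2505/259) = (174/259)
factor out 2^1: 174 = 2^1·87; with 259 mod 8 = 3, (2/259) = -1; sign now -1; continue with (87/259)
flip (87/259) -> (259/87): both odd, 87 mod 4 = 3, 259 mod 4 = 3, so the flip contributes -1; sign now +1
(259/87): 259 mod 87 = 85, so (259/87) = (85/87)
flip (85/87) -> (87/85): both odd, 85 mod 4 = 1, 87 mod 4 = 3, so the flip contributes +1; sign now +1
(87/85): 87 mod 85 = 2, so (87/85) = (2/85)
factor out 2^1: 2 = 2^1·1; with 85 mod 8 = 5, (2/85) = -1; sign now -1; continue with (1/85)
reached (1/85) = 1, so the symbol is -1

-1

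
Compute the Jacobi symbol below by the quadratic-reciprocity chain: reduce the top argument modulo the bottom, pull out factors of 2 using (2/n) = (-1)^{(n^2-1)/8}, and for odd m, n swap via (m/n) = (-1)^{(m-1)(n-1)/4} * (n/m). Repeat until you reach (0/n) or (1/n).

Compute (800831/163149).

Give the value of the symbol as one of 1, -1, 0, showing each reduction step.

(800831/163149) = (148235/163149)   [reduce mod 163149]
reciprocity: (148235/163149) = +1·(163149/148235) since 148235 mod 4 = 3, 163149 mod 4 = 1; sign now +1
(163149/148235) = (14914/148235)   [reduce mod 148235]
14914 = 2^1·7457; (2/148235) = -1 since 148235 mod 8 = 3, so (14914/148235) = (-1)^1·(7457/148235); sign now -1
reciprocity: (7457/148235) = +1·(148235/7457) since 7457 mod 4 = 1, 148235 mod 4 = 3; sign now -1
(148235/7457) = (6552/7457)   [reduce mod 7457]
6552 = 2^3·819; (2/7457) = +1 since 7457 mod 8 = 1, so (6552/7457) = (+1)^3·(819/7457); sign now -1
reciprocity: (819/7457) = +1·(7457/819) since 819 mod 4 = 3, 7457 mod 4 = 1; sign now -1
(7457/819) = (86/819)   [reduce mod 819]
86 = 2^1·43; (2/819) = -1 since 819 mod 8 = 3, so (86/819) = (-1)^1·(43/819); sign now +1
reciprocity: (43/819) = -1·(819/43) since 43 mod 4 = 3, 819 mod 4 = 3; sign now -1
(819/43) = (2/43)   [reduce mod 43]
2 = 2^1·1; (2/43) = -1 since 43 mod 8 = 3, so (2/43) = (-1)^1·(1/43); sign now +1
(1/43) = 1; final value = sign = +1

1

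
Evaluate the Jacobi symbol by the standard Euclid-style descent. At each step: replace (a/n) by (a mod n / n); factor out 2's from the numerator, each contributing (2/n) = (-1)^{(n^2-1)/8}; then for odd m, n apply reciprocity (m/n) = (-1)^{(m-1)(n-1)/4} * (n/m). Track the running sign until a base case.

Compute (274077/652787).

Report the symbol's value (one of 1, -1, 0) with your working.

reciprocity: (274077/652787) = +1·(652787/274077) since 274077 mod 4 = 1, 652787 mod 4 = 3; sign now +1
(652787/274077) = (104633/274077)   [reduce mod 274077]
reciprocity: (104633/274077) = +1·(274077/104633) since 104633 mod 4 = 1, 274077 mod 4 = 1; sign now +1
(274077/104633) = (64811/104633)   [reduce mod 104633]
reciprocity: (64811/104633) = +1·(104633/64811) since 64811 mod 4 = 3, 104633 mod 4 = 1; sign now +1
(104633/64811) = (39822/64811)   [reduce mod 64811]
39822 = 2^1·19911; (2/64811) = -1 since 64811 mod 8 = 3, so (39822/64811) = (-1)^1·(19911/64811); sign now -1
reciprocity: (19911/64811) = -1·(64811/19911) since 19911 mod 4 = 3, 64811 mod 4 = 3; sign now +1
(64811/19911) = (5078/19911)   [reduce mod 19911]
5078 = 2^1·2539; (2/19911) = +1 since 19911 mod 8 = 7, so (5078/19911) = (+1)^1·(2539/19911); sign now +1
reciprocity: (2539/19911) = -1·(19911/2539) since 2539 mod 4 = 3, 19911 mod 4 = 3; sign now -1
(19911/2539) = (2138/2539)   [reduce mod 2539]
2138 = 2^1·1069; (2/2539) = -1 since 2539 mod 8 = 3, so (2138/2539) = (-1)^1·(1069/2539); sign now +1
reciprocity: (1069/2539) = +1·(2539/1069) since 1069 mod 4 = 1, 2539 mod 4 = 3; sign now +1
(2539/1069) = (401/1069)   [reduce mod 1069]
reciprocity: (401/1069) = +1·(1069/401) since 401 mod 4 = 1, 1069 mod 4 = 1; sign now +1
(1069/401) = (267/401)   [reduce mod 401]
reciprocity: (267/401) = +1·(401/267) since 267 mod 4 = 3, 401 mod 4 = 1; sign now +1
(401/267) = (134/267)   [reduce mod 267]
134 = 2^1·67; (2/267) = -1 since 267 mod 8 = 3, so (134/267) = (-1)^1·(67/267); sign now -1
reciprocity: (67/267) = -1·(267/67) since 67 mod 4 = 3, 267 mod 4 = 3; sign now +1
(267/67) = (66/67)   [reduce mod 67]
66 = 2^1·33; (2/67) = -1 since 67 mod 8 = 3, so (66/67) = (-1)^1·(33/67); sign now -1
reciprocity: (33/67) = +1·(67/33) since 33 mod 4 = 1, 67 mod 4 = 3; sign now -1
(67/33) = (1/33)   [reduce mod 33]
(1/33) = 1; final value = sign = -1

-1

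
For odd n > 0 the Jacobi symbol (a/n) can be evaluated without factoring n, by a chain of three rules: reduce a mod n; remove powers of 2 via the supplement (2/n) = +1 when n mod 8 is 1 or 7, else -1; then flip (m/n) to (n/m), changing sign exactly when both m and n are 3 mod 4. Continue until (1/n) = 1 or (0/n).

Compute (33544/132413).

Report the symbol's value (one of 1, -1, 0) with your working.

-1

33544 = 2^3·4193; (2/132413) = -1 since 132413 mod 8 = 5, so (33544/132413) = (-1)^3·(4193/132413); sign now -1
reciprocity: (4193/132413) = +1·(132413/4193) since 4193 mod 4 = 1, 132413 mod 4 = 1; sign now -1
(132413/4193) = (2430/4193)   [reduce mod 4193]
2430 = 2^1·1215; (2/4193) = +1 since 4193 mod 8 = 1, so (2430/4193) = (+1)^1·(1215/4193); sign now -1
reciprocity: (1215/4193) = +1·(4193/1215) since 1215 mod 4 = 3, 4193 mod 4 = 1; sign now -1
(4193/1215) = (548/1215)   [reduce mod 1215]
548 = 2^2·137; (2/1215) = +1 since 1215 mod 8 = 7, so (548/1215) = (+1)^2·(137/1215); sign now -1
reciprocity: (137/1215) = +1·(1215/137) since 137 mod 4 = 1, 1215 mod 4 = 3; sign now -1
(1215/137) = (119/137)   [reduce mod 137]
reciprocity: (119/137) = +1·(137/119) since 119 mod 4 = 3, 137 mod 4 = 1; sign now -1
(137/119) = (18/119)   [reduce mod 119]
18 = 2^1·9; (2/119) = +1 since 119 mod 8 = 7, so (18/119) = (+1)^1·(9/119); sign now -1
reciprocity: (9/119) = +1·(119/9) since 9 mod 4 = 1, 119 mod 4 = 3; sign now -1
(119/9) = (2/9)   [reduce mod 9]
2 = 2^1·1; (2/9) = +1 since 9 mod 8 = 1, so (2/9) = (+1)^1·(1/9); sign now -1
(1/9) = 1; final value = sign = -1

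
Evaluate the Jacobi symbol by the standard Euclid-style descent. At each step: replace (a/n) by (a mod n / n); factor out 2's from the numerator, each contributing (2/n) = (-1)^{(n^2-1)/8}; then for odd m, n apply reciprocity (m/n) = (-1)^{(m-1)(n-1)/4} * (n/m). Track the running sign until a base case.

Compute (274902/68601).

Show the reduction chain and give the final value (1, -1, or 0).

(274902/68601): 274902 mod 68601 = 498, so (274902/68601) = (498/68601)
factor out 2^1: 498 = 2^1·249; with 68601 mod 8 = 1, (2/68601) = +1; sign now +1; continue with (249/68601)
flip (249/68601) -> (68601/249): both odd, 249 mod 4 = 1, 68601 mod 4 = 1, so the flip contributes +1; sign now +1
(68601/249): 68601 mod 249 = 126, so (68601/249) = (126/249)
factor out 2^1: 126 = 2^1·63; with 249 mod 8 = 1, (2/249) = +1; sign now +1; continue with (63/249)
flip (63/249) -> (249/63): both odd, 63 mod 4 = 3, 249 mod 4 = 1, so the flip contributes +1; sign now +1
(249/63): 249 mod 63 = 60, so (249/63) = (60/63)
factor out 2^2: 60 = 2^2·15; with 63 mod 8 = 7, (2/63) = +1; sign now +1; continue with (15/63)
flip (15/63) -> (63/15): both odd, 15 mod 4 = 3, 63 mod 4 = 3, so the flip contributes -1; sign now -1
(63/15): 63 mod 15 = 3, so (63/15) = (3/15)
flip (3/15) -> (15/3): both odd, 3 mod 4 = 3, 15 mod 4 = 3, so the flip contributes -1; sign now +1
(15/3): 15 mod 3 = 0, so (15/3) = (0/3)
reached (0/3); gcd(a, n) > 1, so (0/3) = 0 and the symbol is 0

0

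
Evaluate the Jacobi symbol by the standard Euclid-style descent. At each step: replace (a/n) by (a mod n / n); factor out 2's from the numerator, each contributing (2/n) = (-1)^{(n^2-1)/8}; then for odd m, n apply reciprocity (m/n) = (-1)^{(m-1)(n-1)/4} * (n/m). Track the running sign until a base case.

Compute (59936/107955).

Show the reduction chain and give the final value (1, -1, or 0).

factor out 2^5: 59936 = 2^5·1873; with 107955 mod 8 = 3, (2/107955) = -1; sign now -1; continue with (1873/107955)
flip (1873/107955) -> (107955/1873): both odd, 1873 mod 4 = 1, 107955 mod 4 = 3, so the flip contributes +1; sign now -1
(107955/1873): 107955 mod 1873 = 1194, so (107955/1873) = (1194/1873)
factor out 2^1: 1194 = 2^1·597; with 1873 mod 8 = 1, (2/1873) = +1; sign now -1; continue with (597/1873)
flip (597/1873) -> (1873/597): both odd, 597 mod 4 = 1, 1873 mod 4 = 1, so the flip contributes +1; sign now -1
(1873/597): 1873 mod 597 = 82, so (1873/597) = (82/597)
factor out 2^1: 82 = 2^1·41; with 597 mod 8 = 5, (2/597) = -1; sign now +1; continue with (41/597)
flip (41/597) -> (597/41): both odd, 41 mod 4 = 1, 597 mod 4 = 1, so the flip contributes +1; sign now +1
(597/41): 597 mod 41 = 23, so (597/41) = (23/41)
flip (23/41) -> (41/23): both odd, 23 mod 4 = 3, 41 mod 4 = 1, so the flip contributes +1; sign now +1
(41/23): 41 mod 23 = 18, so (41/23) = (18/23)
factor out 2^1: 18 = 2^1·9; with 23 mod 8 = 7, (2/23) = +1; sign now +1; continue with (9/23)
flip (9/23) -> (23/9): both odd, 9 mod 4 = 1, 23 mod 4 = 3, so the flip contributes +1; sign now +1
(23/9): 23 mod 9 = 5, so (23/9) = (5/9)
flip (5/9) -> (9/5): both odd, 5 mod 4 = 1, 9 mod 4 = 1, so the flip contributes +1; sign now +1
(9/5): 9 mod 5 = 4, so (9/5) = (4/5)
factor out 2^2: 4 = 2^2·1; with 5 mod 8 = 5, (2/5) = -1; sign now +1; continue with (1/5)
reached (1/5) = 1, so the symbol is +1

1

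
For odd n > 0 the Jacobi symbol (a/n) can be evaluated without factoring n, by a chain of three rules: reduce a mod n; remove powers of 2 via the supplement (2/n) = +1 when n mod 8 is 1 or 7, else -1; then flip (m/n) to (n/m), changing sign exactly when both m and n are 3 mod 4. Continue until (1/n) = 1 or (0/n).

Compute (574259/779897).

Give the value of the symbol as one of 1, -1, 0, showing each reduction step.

reciprocity: (574259/779897) = +1·(779897/574259) since 574259 mod 4 = 3, 779897 mod 4 = 1; sign now +1
(779897/574259) = (205638/574259)   [reduce mod 574259]
205638 = 2^1·102819; (2/574259) = -1 since 574259 mod 8 = 3, so (205638/574259) = (-1)^1·(102819/574259); sign now -1
reciprocity: (102819/574259) = -1·(574259/102819) since 102819 mod 4 = 3, 574259 mod 4 = 3; sign now +1
(574259/102819) = (60164/102819)   [reduce mod 102819]
60164 = 2^2·15041; (2/102819) = -1 since 102819 mod 8 = 3, so (60164/102819) = (-1)^2·(15041/102819); sign now +1
reciprocity: (15041/102819) = +1·(102819/15041) since 15041 mod 4 = 1, 102819 mod 4 = 3; sign now +1
(102819/15041) = (12573/15041)   [reduce mod 15041]
reciprocity: (12573/15041) = +1·(15041/12573) since 12573 mod 4 = 1, 15041 mod 4 = 1; sign now +1
(15041/12573) = (2468/12573)   [reduce mod 12573]
2468 = 2^2·617; (2/12573) = -1 since 12573 mod 8 = 5, so (2468/12573) = (-1)^2·(617/12573); sign now +1
reciprocity: (617/12573) = +1·(12573/617) since 617 mod 4 = 1, 12573 mod 4 = 1; sign now +1
(12573/617) = (233/617)   [reduce mod 617]
reciprocity: (233/617) = +1·(617/233) since 233 mod 4 = 1, 617 mod 4 = 1; sign now +1
(617/233) = (151/233)   [reduce mod 233]
reciprocity: (151/233) = +1·(233/151) since 151 mod 4 = 3, 233 mod 4 = 1; sign now +1
(233/151) = (82/151)   [reduce mod 151]
82 = 2^1·41; (2/151) = +1 since 151 mod 8 = 7, so (82/151) = (+1)^1·(41/151); sign now +1
reciprocity: (41/151) = +1·(151/41) since 41 mod 4 = 1, 151 mod 4 = 3; sign now +1
(151/41) = (28/41)   [reduce mod 41]
28 = 2^2·7; (2/41) = +1 since 41 mod 8 = 1, so (28/41) = (+1)^2·(7/41); sign now +1
reciprocity: (7/41) = +1·(41/7) since 7 mod 4 = 3, 41 mod 4 = 1; sign now +1
(41/7) = (6/7)   [reduce mod 7]
6 = 2^1·3; (2/7) = +1 since 7 mod 8 = 7, so (6/7) = (+1)^1·(3/7); sign now +1
reciprocity: (3/7) = -1·(7/3) since 3 mod 4 = 3, 7 mod 4 = 3; sign now -1
(7/3) = (1/3)   [reduce mod 3]
(1/3) = 1; final value = sign = -1

-1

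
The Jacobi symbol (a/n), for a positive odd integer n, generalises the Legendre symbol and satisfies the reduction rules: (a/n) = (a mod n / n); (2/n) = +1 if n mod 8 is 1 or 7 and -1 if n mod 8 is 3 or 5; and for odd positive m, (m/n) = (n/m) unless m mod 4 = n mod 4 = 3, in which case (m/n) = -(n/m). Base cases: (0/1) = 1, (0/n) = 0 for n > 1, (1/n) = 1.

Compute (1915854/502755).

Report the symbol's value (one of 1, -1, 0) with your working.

0

(1915854/502755) = (407589/502755)   [reduce mod 502755]
reciprocity: (407589/502755) = +1·(502755/407589) since 407589 mod 4 = 1, 502755 mod 4 = 3; sign now +1
(502755/407589) = (95166/407589)   [reduce mod 407589]
95166 = 2^1·47583; (2/407589) = -1 since 407589 mod 8 = 5, so (95166/407589) = (-1)^1·(47583/407589); sign now -1
reciprocity: (47583/407589) = +1·(407589/47583) since 47583 mod 4 = 3, 407589 mod 4 = 1; sign now -1
(407589/47583) = (26925/47583)   [reduce mod 47583]
reciprocity: (26925/47583) = +1·(47583/26925) since 26925 mod 4 = 1, 47583 mod 4 = 3; sign now -1
(47583/26925) = (20658/26925)   [reduce mod 26925]
20658 = 2^1·10329; (2/26925) = -1 since 26925 mod 8 = 5, so (20658/26925) = (-1)^1·(10329/26925); sign now +1
reciprocity: (10329/26925) = +1·(26925/10329) since 10329 mod 4 = 1, 26925 mod 4 = 1; sign now +1
(26925/10329) = (6267/10329)   [reduce mod 10329]
reciprocity: (6267/10329) = +1·(10329/6267) since 6267 mod 4 = 3, 10329 mod 4 = 1; sign now +1
(10329/6267) = (4062/6267)   [reduce mod 6267]
4062 = 2^1·2031; (2/6267) = -1 since 6267 mod 8 = 3, so (4062/6267) = (-1)^1·(2031/6267); sign now -1
reciprocity: (2031/6267) = -1·(6267/2031) since 2031 mod 4 = 3, 6267 mod 4 = 3; sign now +1
(6267/2031) = (174/2031)   [reduce mod 2031]
174 = 2^1·87; (2/2031) = +1 since 2031 mod 8 = 7, so (174/2031) = (+1)^1·(87/2031); sign now +1
reciprocity: (87/2031) = -1·(2031/87) since 87 mod 4 = 3, 2031 mod 4 = 3; sign now -1
(2031/87) = (30/87)   [reduce mod 87]
30 = 2^1·15; (2/87) = +1 since 87 mod 8 = 7, so (30/87) = (+1)^1·(15/87); sign now -1
reciprocity: (15/87) = -1·(87/15) since 15 mod 4 = 3, 87 mod 4 = 3; sign now +1
(87/15) = (12/15)   [reduce mod 15]
12 = 2^2·3; (2/15) = +1 since 15 mod 8 = 7, so (12/15) = (+1)^2·(3/15); sign now +1
reciprocity: (3/15) = -1·(15/3) since 3 mod 4 = 3, 15 mod 4 = 3; sign now -1
(15/3) = (0/3)   [reduce mod 3]
(0/3) = 0   [gcd(a, n) > 1]; final value = 0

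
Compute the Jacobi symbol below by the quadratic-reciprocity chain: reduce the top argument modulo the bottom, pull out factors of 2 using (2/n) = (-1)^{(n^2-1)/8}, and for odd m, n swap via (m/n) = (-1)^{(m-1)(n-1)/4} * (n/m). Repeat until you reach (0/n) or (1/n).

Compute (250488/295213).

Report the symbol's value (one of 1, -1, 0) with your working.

factor out 2^3: 250488 = 2^3·31311; with 295213 mod 8 = 5, (2/295213) = -1; sign now -1; continue with (31311/295213)
flip (31311/295213) -> (295213/31311): both odd, 31311 mod 4 = 3, 295213 mod 4 = 1, so the flip contributes +1; sign now -1
(295213/31311): 295213 mod 31311 = 13414, so (295213/31311) = (13414/31311)
factor out 2^1: 13414 = 2^1·6707; with 31311 mod 8 = 7, (2/31311) = +1; sign now -1; continue with (6707/31311)
flip (6707/31311) -> (31311/6707): both odd, 6707 mod 4 = 3, 31311 mod 4 = 3, so the flip contributes -1; sign now +1
(31311/6707): 31311 mod 6707 = 4483, so (31311/6707) = (4483/6707)
flip (4483/6707) -> (6707/4483): both odd, 4483 mod 4 = 3, 6707 mod 4 = 3, so the flip contributes -1; sign now -1
(6707/4483): 6707 mod 4483 = 2224, so (6707/4483) = (2224/4483)
factor out 2^4: 2224 = 2^4·139; with 4483 mod 8 = 3, (2/4483) = -1; sign now -1; continue with (139/4483)
flip (139/4483) -> (4483/139): both odd, 139 mod 4 = 3, 4483 mod 4 = 3, so the flip contributes -1; sign now +1
(4483/139): 4483 mod 139 = 35, so (4483/139) = (35/139)
flip (35/139) -> (139/35): both odd, 35 mod 4 = 3, 139 mod 4 = 3, so the flip contributes -1; sign now -1
(139/35): 139 mod 35 = 34, so (139/35) = (34/35)
factor out 2^1: 34 = 2^1·17; with 35 mod 8 = 3, (2/35) = -1; sign now +1; continue with (17/35)
flip (17/35) -> (35/17): both odd, 17 mod 4 = 1, 35 mod 4 = 3, so the flip contributes +1; sign now +1
(35/17): 35 mod 17 = 1, so (35/17) = (1/17)
reached (1/17) = 1, so the symbol is +1

1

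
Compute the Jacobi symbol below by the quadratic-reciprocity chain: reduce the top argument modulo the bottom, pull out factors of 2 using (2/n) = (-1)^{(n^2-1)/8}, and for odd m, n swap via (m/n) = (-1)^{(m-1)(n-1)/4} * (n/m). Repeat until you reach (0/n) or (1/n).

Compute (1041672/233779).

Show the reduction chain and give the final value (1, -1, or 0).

-1

(1041672/233779) = (106556/233779)   [reduce mod 233779]
106556 = 2^2·26639; (2/233779) = -1 since 233779 mod 8 = 3, so (106556/233779) = (-1)^2·(26639/233779); sign now +1
reciprocity: (26639/233779) = -1·(233779/26639) since 26639 mod 4 = 3, 233779 mod 4 = 3; sign now -1
(233779/26639) = (20667/26639)   [reduce mod 26639]
reciprocity: (20667/26639) = -1·(26639/20667) since 20667 mod 4 = 3, 26639 mod 4 = 3; sign now +1
(26639/20667) = (5972/20667)   [reduce mod 20667]
5972 = 2^2·1493; (2/20667) = -1 since 20667 mod 8 = 3, so (5972/20667) = (-1)^2·(1493/20667); sign now +1
reciprocity: (1493/20667) = +1·(20667/1493) since 1493 mod 4 = 1, 20667 mod 4 = 3; sign now +1
(20667/1493) = (1258/1493)   [reduce mod 1493]
1258 = 2^1·629; (2/1493) = -1 since 1493 mod 8 = 5, so (1258/1493) = (-1)^1·(629/1493); sign now -1
reciprocity: (629/1493) = +1·(1493/629) since 629 mod 4 = 1, 1493 mod 4 = 1; sign now -1
(1493/629) = (235/629)   [reduce mod 629]
reciprocity: (235/629) = +1·(629/235) since 235 mod 4 = 3, 629 mod 4 = 1; sign now -1
(629/235) = (159/235)   [reduce mod 235]
reciprocity: (159/235) = -1·(235/159) since 159 mod 4 = 3, 235 mod 4 = 3; sign now +1
(235/159) = (76/159)   [reduce mod 159]
76 = 2^2·19; (2/159) = +1 since 159 mod 8 = 7, so (76/159) = (+1)^2·(19/159); sign now +1
reciprocity: (19/159) = -1·(159/19) since 19 mod 4 = 3, 159 mod 4 = 3; sign now -1
(159/19) = (7/19)   [reduce mod 19]
reciprocity: (7/19) = -1·(19/7) since 7 mod 4 = 3, 19 mod 4 = 3; sign now +1
(19/7) = (5/7)   [reduce mod 7]
reciprocity: (5/7) = +1·(7/5) since 5 mod 4 = 1, 7 mod 4 = 3; sign now +1
(7/5) = (2/5)   [reduce mod 5]
2 = 2^1·1; (2/5) = -1 since 5 mod 8 = 5, so (2/5) = (-1)^1·(1/5); sign now -1
(1/5) = 1; final value = sign = -1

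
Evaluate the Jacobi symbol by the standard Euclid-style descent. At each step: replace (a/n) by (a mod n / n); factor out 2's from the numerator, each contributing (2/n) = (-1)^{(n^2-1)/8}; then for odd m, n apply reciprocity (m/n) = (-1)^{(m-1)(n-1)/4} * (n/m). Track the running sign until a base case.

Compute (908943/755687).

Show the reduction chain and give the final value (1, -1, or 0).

(908943/755687) = (153256/755687)   [reduce mod 755687]
153256 = 2^3·19157; (2/755687) = +1 since 755687 mod 8 = 7, so (153256/755687) = (+1)^3·(19157/755687); sign now +1
reciprocity: (19157/755687) = +1·(755687/19157) since 19157 mod 4 = 1, 755687 mod 4 = 3; sign now +1
(755687/19157) = (8564/19157)   [reduce mod 19157]
8564 = 2^2·2141; (2/19157) = -1 since 19157 mod 8 = 5, so (8564/19157) = (-1)^2·(2141/19157); sign now +1
reciprocity: (2141/19157) = +1·(19157/2141) since 2141 mod 4 = 1, 19157 mod 4 = 1; sign now +1
(19157/2141) = (2029/2141)   [reduce mod 2141]
reciprocity: (2029/2141) = +1·(2141/2029) since 2029 mod 4 = 1, 2141 mod 4 = 1; sign now +1
(2141/2029) = (112/2029)   [reduce mod 2029]
112 = 2^4·7; (2/2029) = -1 since 2029 mod 8 = 5, so (112/2029) = (-1)^4·(7/2029); sign now +1
reciprocity: (7/2029) = +1·(2029/7) since 7 mod 4 = 3, 2029 mod 4 = 1; sign now +1
(2029/7) = (6/7)   [reduce mod 7]
6 = 2^1·3; (2/7) = +1 since 7 mod 8 = 7, so (6/7) = (+1)^1·(3/7); sign now +1
reciprocity: (3/7) = -1·(7/3) since 3 mod 4 = 3, 7 mod 4 = 3; sign now -1
(7/3) = (1/3)   [reduce mod 3]
(1/3) = 1; final value = sign = -1

-1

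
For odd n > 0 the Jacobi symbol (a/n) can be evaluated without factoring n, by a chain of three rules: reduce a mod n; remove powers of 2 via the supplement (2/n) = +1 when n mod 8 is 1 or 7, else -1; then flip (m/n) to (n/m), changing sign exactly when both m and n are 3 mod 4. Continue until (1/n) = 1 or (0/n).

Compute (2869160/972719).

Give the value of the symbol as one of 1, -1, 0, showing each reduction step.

(2869160/972719): 2869160 mod 972719 = 923722, so (2869160/972719) = (923722/972719)
factor out 2^1: 923722 = 2^1·461861; with 972719 mod 8 = 7, (2/972719) = +1; sign now +1; continue with (461861/972719)
flip (461861/972719) -> (972719/461861): both odd, 461861 mod 4 = 1, 972719 mod 4 = 3, so the flip contributes +1; sign now +1
(972719/461861): 972719 mod 461861 = 48997, so (972719/461861) = (48997/461861)
flip (48997/461861) -> (461861/48997): both odd, 48997 mod 4 = 1, 461861 mod 4 = 1, so the flip contributes +1; sign now +1
(461861/48997): 461861 mod 48997 = 20888, so (461861/48997) = (20888/48997)
factor out 2^3: 20888 = 2^3·2611; with 48997 mod 8 = 5, (2/48997) = -1; sign now -1; continue with (2611/48997)
flip (2611/48997) -> (48997/2611): both odd, 2611 mod 4 = 3, 48997 mod 4 = 1, so the flip contributes +1; sign now -1
(48997/2611): 48997 mod 2611 = 1999, so (48997/2611) = (1999/2611)
flip (1999/2611) -> (2611/1999): both odd, 1999 mod 4 = 3, 2611 mod 4 = 3, so the flip contributes -1; sign now +1
(2611/1999): 2611 mod 1999 = 612, so (2611/1999) = (612/1999)
factor out 2^2: 612 = 2^2·153; with 1999 mod 8 = 7, (2/1999) = +1; sign now +1; continue with (153/1999)
flip (153/1999) -> (1999/153): both odd, 153 mod 4 = 1, 1999 mod 4 = 3, so the flip contributes +1; sign now +1
(1999/153): 1999 mod 153 = 10, so (1999/153) = (10/153)
factor out 2^1: 10 = 2^1·5; with 153 mod 8 = 1, (2/153) = +1; sign now +1; continue with (5/153)
flip (5/153) -> (153/5): both odd, 5 mod 4 = 1, 153 mod 4 = 1, so the flip contributes +1; sign now +1
(153/5): 153 mod 5 = 3, so (153/5) = (3/5)
flip (3/5) -> (5/3): both odd, 3 mod 4 = 3, 5 mod 4 = 1, so the flip contributes +1; sign now +1
(5/3): 5 mod 3 = 2, so (5/3) = (2/3)
factor out 2^1: 2 = 2^1·1; with 3 mod 8 = 3, (2/3) = -1; sign now -1; continue with (1/3)
reached (1/3) = 1, so the symbol is -1

-1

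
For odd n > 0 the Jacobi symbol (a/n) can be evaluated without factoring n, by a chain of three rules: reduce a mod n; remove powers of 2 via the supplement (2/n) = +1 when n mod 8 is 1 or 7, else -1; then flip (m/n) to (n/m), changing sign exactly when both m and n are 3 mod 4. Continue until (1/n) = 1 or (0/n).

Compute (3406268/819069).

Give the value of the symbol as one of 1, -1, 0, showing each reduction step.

(3406268/819069) = (129992/819069)   [reduce mod 819069]
129992 = 2^3·16249; (2/819069) = -1 since 819069 mod 8 = 5, so (129992/819069) = (-1)^3·(16249/819069); sign now -1
reciprocity: (16249/819069) = +1·(819069/16249) since 16249 mod 4 = 1, 819069 mod 4 = 1; sign now -1
(819069/16249) = (6619/16249)   [reduce mod 16249]
reciprocity: (6619/16249) = +1·(16249/6619) since 6619 mod 4 = 3, 16249 mod 4 = 1; sign now -1
(16249/6619) = (3011/6619)   [reduce mod 6619]
reciprocity: (3011/6619) = -1·(6619/3011) since 3011 mod 4 = 3, 6619 mod 4 = 3; sign now +1
(6619/3011) = (597/3011)   [reduce mod 3011]
reciprocity: (597/3011) = +1·(3011/597) since 597 mod 4 = 1, 3011 mod 4 = 3; sign now +1
(3011/597) = (26/597)   [reduce mod 597]
26 = 2^1·13; (2/597) = -1 since 597 mod 8 = 5, so (26/597) = (-1)^1·(13/597); sign now -1
reciprocity: (13/597) = +1·(597/13) since 13 mod 4 = 1, 597 mod 4 = 1; sign now -1
(597/13) = (12/13)   [reduce mod 13]
12 = 2^2·3; (2/13) = -1 since 13 mod 8 = 5, so (12/13) = (-1)^2·(3/13); sign now -1
reciprocity: (3/13) = +1·(13/3) since 3 mod 4 = 3, 13 mod 4 = 1; sign now -1
(13/3) = (1/3)   [reduce mod 3]
(1/3) = 1; final value = sign = -1

-1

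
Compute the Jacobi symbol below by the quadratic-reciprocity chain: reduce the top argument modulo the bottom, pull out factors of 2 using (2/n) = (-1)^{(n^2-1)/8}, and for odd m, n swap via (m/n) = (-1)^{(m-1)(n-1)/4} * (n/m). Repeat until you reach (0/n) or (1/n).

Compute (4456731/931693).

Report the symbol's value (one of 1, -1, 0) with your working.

(4456731/931693): 4456731 mod 931693 = 729959, so (4456731/931693) = (729959/931693)
flip (729959/931693) -> (931693/729959): both odd, 729959 mod 4 = 3, 931693 mod 4 = 1, so the flip contributes +1; sign now +1
(931693/729959): 931693 mod 729959 = 201734, so (931693/729959) = (201734/729959)
factor out 2^1: 201734 = 2^1·100867; with 729959 mod 8 = 7, (2/729959) = +1; sign now +1; continue with (100867/729959)
flip (100867/729959) -> (729959/100867): both odd, 100867 mod 4 = 3, 729959 mod 4 = 3, so the flip contributes -1; sign now -1
(729959/100867): 729959 mod 100867 = 23890, so (729959/100867) = (23890/100867)
factor out 2^1: 23890 = 2^1·11945; with 100867 mod 8 = 3, (2/100867) = -1; sign now +1; continue with (11945/100867)
flip (11945/100867) -> (100867/11945): both odd, 11945 mod 4 = 1, 100867 mod 4 = 3, so the flip contributes +1; sign now +1
(100867/11945): 100867 mod 11945 = 5307, so (100867/11945) = (5307/11945)
flip (5307/11945) -> (11945/5307): both odd, 5307 mod 4 = 3, 11945 mod 4 = 1, so the flip contributes +1; sign now +1
(11945/5307): 11945 mod 5307 = 1331, so (11945/5307) = (1331/5307)
flip (1331/5307) -> (5307/1331): both odd, 1331 mod 4 = 3, 5307 mod 4 = 3, so the flip contributes -1; sign now -1
(5307/1331): 5307 mod 1331 = 1314, so (5307/1331) = (1314/1331)
factor out 2^1: 1314 = 2^1·657; with 1331 mod 8 = 3, (2/1331) = -1; sign now +1; continue with (657/1331)
flip (657/1331) -> (1331/657): both odd, 657 mod 4 = 1, 1331 mod 4 = 3, so the flip contributes +1; sign now +1
(1331/657): 1331 mod 657 = 17, so (1331/657) = (17/657)
flip (17/657) -> (657/17): both odd, 17 mod 4 = 1, 657 mod 4 = 1, so the flip contributes +1; sign now +1
(657/17): 657 mod 17 = 11, so (657/17) = (11/17)
flip (11/17) -> (17/11): both odd, 11 mod 4 = 3, 17 mod 4 = 1, so the flip contributes +1; sign now +1
(17/11): 17 mod 11 = 6, so (17/11) = (6/11)
factor out 2^1: 6 = 2^1·3; with 11 mod 8 = 3, (2/11) = -1; sign now -1; continue with (3/11)
flip (3/11) -> (11/3): both odd, 3 mod 4 = 3, 11 mod 4 = 3, so the flip contributes -1; sign now +1
(11/3): 11 mod 3 = 2, so (11/3) = (2/3)
factor out 2^1: 2 = 2^1·1; with 3 mod 8 = 3, (2/3) = -1; sign now -1; continue with (1/3)
reached (1/3) = 1, so the symbol is -1

-1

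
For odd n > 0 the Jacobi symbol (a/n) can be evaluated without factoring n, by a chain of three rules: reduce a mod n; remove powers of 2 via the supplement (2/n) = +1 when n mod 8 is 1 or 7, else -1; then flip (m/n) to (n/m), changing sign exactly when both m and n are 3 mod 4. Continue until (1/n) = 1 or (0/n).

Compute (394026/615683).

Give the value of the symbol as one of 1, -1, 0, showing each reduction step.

-1

394026 = 2^1·197013; (2/615683) = -1 since 615683 mod 8 = 3, so (394026/615683) = (-1)^1·(197013/615683); sign now -1
reciprocity: (197013/615683) = +1·(615683/197013) since 197013 mod 4 = 1, 615683 mod 4 = 3; sign now -1
(615683/197013) = (24644/197013)   [reduce mod 197013]
24644 = 2^2·6161; (2/197013) = -1 since 197013 mod 8 = 5, so (24644/197013) = (-1)^2·(6161/197013); sign now -1
reciprocity: (6161/197013) = +1·(197013/6161) since 6161 mod 4 = 1, 197013 mod 4 = 1; sign now -1
(197013/6161) = (6022/6161)   [reduce mod 6161]
6022 = 2^1·3011; (2/6161) = +1 since 6161 mod 8 = 1, so (6022/6161) = (+1)^1·(3011/6161); sign now -1
reciprocity: (3011/6161) = +1·(6161/3011) since 3011 mod 4 = 3, 6161 mod 4 = 1; sign now -1
(6161/3011) = (139/3011)   [reduce mod 3011]
reciprocity: (139/3011) = -1·(3011/139) since 139 mod 4 = 3, 3011 mod 4 = 3; sign now +1
(3011/139) = (92/139)   [reduce mod 139]
92 = 2^2·23; (2/139) = -1 since 139 mod 8 = 3, so (92/139) = (-1)^2·(23/139); sign now +1
reciprocity: (23/139) = -1·(139/23) since 23 mod 4 = 3, 139 mod 4 = 3; sign now -1
(139/23) = (1/23)   [reduce mod 23]
(1/23) = 1; final value = sign = -1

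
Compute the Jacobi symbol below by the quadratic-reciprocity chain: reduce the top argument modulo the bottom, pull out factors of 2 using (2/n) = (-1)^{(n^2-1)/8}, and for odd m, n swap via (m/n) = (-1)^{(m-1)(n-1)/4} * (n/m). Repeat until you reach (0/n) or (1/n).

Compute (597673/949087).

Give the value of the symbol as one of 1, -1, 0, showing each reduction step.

flip (597673/949087) -> (949087/597673): both odd, 597673 mod 4 = 1, 949087 mod 4 = 3, so the flip contributes +1; sign now +1
(949087/597673): 949087 mod 597673 = 351414, so (949087/597673) = (351414/597673)
factor out 2^1: 351414 = 2^1·175707; with 597673 mod 8 = 1, (2/597673) = +1; sign now +1; continue with (175707/597673)
flip (175707/597673) -> (597673/175707): both odd, 175707 mod 4 = 3, 597673 mod 4 = 1, so the flip contributes +1; sign now +1
(597673/175707): 597673 mod 175707 = 70552, so (597673/175707) = (70552/175707)
factor out 2^3: 70552 = 2^3·8819; with 175707 mod 8 = 3, (2/175707) = -1; sign now -1; continue with (8819/175707)
flip (8819/175707) -> (175707/8819): both odd, 8819 mod 4 = 3, 175707 mod 4 = 3, so the flip contributes -1; sign now +1
(175707/8819): 175707 mod 8819 = 8146, so (175707/8819) = (8146/8819)
factor out 2^1: 8146 = 2^1·4073; with 8819 mod 8 = 3, (2/8819) = -1; sign now -1; continue with (4073/8819)
flip (4073/8819) -> (8819/4073): both odd, 4073 mod 4 = 1, 8819 mod 4 = 3, so the flip contributes +1; sign now -1
(8819/4073): 8819 mod 4073 = 673, so (8819/4073) = (673/4073)
flip (673/4073) -> (4073/673): both odd, 673 mod 4 = 1, 4073 mod 4 = 1, so the flip contributes +1; sign now -1
(4073/673): 4073 mod 673 = 35, so (4073/673) = (35/673)
flip (35/673) -> (673/35): both odd, 35 mod 4 = 3, 673 mod 4 = 1, so the flip contributes +1; sign now -1
(673/35): 673 mod 35 = 8, so (673/35) = (8/35)
factor out 2^3: 8 = 2^3·1; with 35 mod 8 = 3, (2/35) = -1; sign now +1; continue with (1/35)
reached (1/35) = 1, so the symbol is +1

1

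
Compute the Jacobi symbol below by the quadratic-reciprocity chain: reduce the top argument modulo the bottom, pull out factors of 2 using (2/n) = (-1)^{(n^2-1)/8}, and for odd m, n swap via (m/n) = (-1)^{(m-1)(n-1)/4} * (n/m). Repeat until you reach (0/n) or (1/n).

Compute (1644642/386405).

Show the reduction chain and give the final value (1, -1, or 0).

1

(1644642/386405) = (99022/386405)   [reduce mod 386405]
99022 = 2^1·49511; (2/386405) = -1 since 386405 mod 8 = 5, so (99022/386405) = (-1)^1·(49511/386405); sign now -1
reciprocity: (49511/386405) = +1·(386405/49511) since 49511 mod 4 = 3, 386405 mod 4 = 1; sign now -1
(386405/49511) = (39828/49511)   [reduce mod 49511]
39828 = 2^2·9957; (2/49511) = +1 since 49511 mod 8 = 7, so (39828/49511) = (+1)^2·(9957/49511); sign now -1
reciprocity: (9957/49511) = +1·(49511/9957) since 9957 mod 4 = 1, 49511 mod 4 = 3; sign now -1
(49511/9957) = (9683/9957)   [reduce mod 9957]
reciprocity: (9683/9957) = +1·(9957/9683) since 9683 mod 4 = 3, 9957 mod 4 = 1; sign now -1
(9957/9683) = (274/9683)   [reduce mod 9683]
274 = 2^1·137; (2/9683) = -1 since 9683 mod 8 = 3, so (274/9683) = (-1)^1·(137/9683); sign now +1
reciprocity: (137/9683) = +1·(9683/137) since 137 mod 4 = 1, 9683 mod 4 = 3; sign now +1
(9683/137) = (93/137)   [reduce mod 137]
reciprocity: (93/137) = +1·(137/93) since 93 mod 4 = 1, 137 mod 4 = 1; sign now +1
(137/93) = (44/93)   [reduce mod 93]
44 = 2^2·11; (2/93) = -1 since 93 mod 8 = 5, so (44/93) = (-1)^2·(11/93); sign now +1
reciprocity: (11/93) = +1·(93/11) since 11 mod 4 = 3, 93 mod 4 = 1; sign now +1
(93/11) = (5/11)   [reduce mod 11]
reciprocity: (5/11) = +1·(11/5) since 5 mod 4 = 1, 11 mod 4 = 3; sign now +1
(11/5) = (1/5)   [reduce mod 5]
(1/5) = 1; final value = sign = +1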